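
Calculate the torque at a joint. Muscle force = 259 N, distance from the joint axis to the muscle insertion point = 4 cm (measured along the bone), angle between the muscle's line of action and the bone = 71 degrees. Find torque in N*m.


Torque = F * d * sin(theta)   (moment arm = d*sin(theta))
d = 4 cm = 0.04 m
Torque = 259 * 0.04 * sin(71)
Torque = 9.796 N*m


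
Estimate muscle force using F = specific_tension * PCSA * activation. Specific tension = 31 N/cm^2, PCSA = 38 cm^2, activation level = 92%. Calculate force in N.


F = sigma * PCSA * activation
F = 31 * 38 * 0.92
F = 1084 N


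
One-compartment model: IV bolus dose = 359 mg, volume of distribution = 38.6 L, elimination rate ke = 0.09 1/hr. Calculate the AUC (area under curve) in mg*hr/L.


C0 = Dose/Vd = 359/38.6 = 9.30052 mg/L
AUC = C0/ke = 9.30052/0.09
AUC = 103.3 mg*hr/L


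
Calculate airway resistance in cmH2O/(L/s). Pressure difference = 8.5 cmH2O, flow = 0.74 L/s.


R = dP / flow
R = 8.5 / 0.74
R = 11.49 cmH2O/(L/s)


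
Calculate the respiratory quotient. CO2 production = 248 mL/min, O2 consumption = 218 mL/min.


RQ = VCO2 / VO2
RQ = 248 / 218
RQ = 1.138


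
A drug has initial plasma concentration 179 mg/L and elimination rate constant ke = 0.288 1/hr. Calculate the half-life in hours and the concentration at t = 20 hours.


t_half = ln(2) / ke = 0.693147 / 0.288 = 2.407 hr
C(t) = C0 * exp(-ke*t) = 179 * exp(-0.288*20)
C(20) = 0.564 mg/L


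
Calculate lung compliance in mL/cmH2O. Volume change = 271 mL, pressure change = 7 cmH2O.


C = dV / dP
C = 271 / 7
C = 38.71 mL/cmH2O


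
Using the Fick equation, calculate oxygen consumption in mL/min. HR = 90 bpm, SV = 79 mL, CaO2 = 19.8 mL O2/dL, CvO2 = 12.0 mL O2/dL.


CO = HR*SV = 90*79/1000 = 7.11 L/min
a-v O2 diff = 19.8 - 12.0 = 7.8 mL/dL
VO2 = CO * (CaO2-CvO2) * 10 dL/L
VO2 = 7.11 * 7.8 * 10
VO2 = 554.6 mL/min


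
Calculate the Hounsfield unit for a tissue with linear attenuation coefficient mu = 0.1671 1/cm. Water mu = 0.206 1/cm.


HU = ((mu_tissue - mu_water) / mu_water) * 1000
HU = ((0.1671 - 0.206) / 0.206) * 1000
HU = -188.8


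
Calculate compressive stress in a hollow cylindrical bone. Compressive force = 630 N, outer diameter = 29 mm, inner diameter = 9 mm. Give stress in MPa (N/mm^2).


A = pi*(r_o^2 - r_i^2)
r_o = 14.5 mm, r_i = 4.5 mm
A = 596.903 mm^2
sigma = F/A = 630 / 596.903
sigma = 1.055 MPa


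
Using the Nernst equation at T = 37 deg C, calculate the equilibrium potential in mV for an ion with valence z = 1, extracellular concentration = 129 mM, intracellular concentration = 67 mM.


E = (RT/(zF)) * ln(C_out/C_in)
T = 37 + 273.15 = 310.15 K
E = (8.314 * 310.15 / (1 * 96485)) * ln(129/67)
E = 17.51 mV


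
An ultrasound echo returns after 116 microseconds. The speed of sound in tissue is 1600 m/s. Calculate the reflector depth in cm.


depth = c * t / 2
t = 116 us = 1.1600e-04 s
depth = 1600 * 1.1600e-04 / 2
depth = 0.0928 m = 9.28 cm


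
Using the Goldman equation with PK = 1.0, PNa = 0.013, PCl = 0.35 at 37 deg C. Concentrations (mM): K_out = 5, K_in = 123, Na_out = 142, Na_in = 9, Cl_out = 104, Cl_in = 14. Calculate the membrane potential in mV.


Vm = (RT/F)*ln((PK*Ko + PNa*Nao + PCl*Cli)/(PK*Ki + PNa*Nai + PCl*Clo))
Numer = 11.746, Denom = 159.517
Vm = -69.72 mV


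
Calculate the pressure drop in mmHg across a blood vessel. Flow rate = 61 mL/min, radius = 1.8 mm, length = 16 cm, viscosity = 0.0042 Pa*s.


dP = 8*mu*L*Q / (pi*r^4)
Q = 61 mL/min = 1.01667e-06 m^3/s
dP = 165.729 Pa = 165.729 / 133.322 mmHg = 1.243 mmHg


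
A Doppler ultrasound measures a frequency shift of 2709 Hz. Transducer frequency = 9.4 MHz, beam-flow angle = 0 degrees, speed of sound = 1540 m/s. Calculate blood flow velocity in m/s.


v = fd * c / (2 * f0 * cos(theta))
v = 2709 * 1540 / (2 * 9.4000e+06 * cos(0))
v = 0.2219 m/s


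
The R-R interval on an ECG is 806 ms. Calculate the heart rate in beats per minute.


HR = 60 / RR_interval(s)
RR = 806 ms = 0.806 s
HR = 60 / 0.806 = 74.44 bpm


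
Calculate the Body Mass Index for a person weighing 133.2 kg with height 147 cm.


BMI = weight / height^2
height = 147 cm = 1.47 m
BMI = 133.2 / 1.47^2
BMI = 61.64 kg/m^2


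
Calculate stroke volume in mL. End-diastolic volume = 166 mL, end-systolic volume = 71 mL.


SV = EDV - ESV
SV = 166 - 71
SV = 95 mL


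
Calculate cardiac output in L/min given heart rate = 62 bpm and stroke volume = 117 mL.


CO = HR * SV
CO = 62 * 117 / 1000
CO = 7.254 L/min


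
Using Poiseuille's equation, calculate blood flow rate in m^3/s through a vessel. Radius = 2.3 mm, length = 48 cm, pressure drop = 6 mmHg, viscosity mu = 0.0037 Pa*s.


Q = pi*r^4*dP / (8*mu*L)
r = 0.0023 m, L = 0.48 m
dP = 6 mmHg = 799.932 Pa
Q = 4.9497e-06 m^3/s


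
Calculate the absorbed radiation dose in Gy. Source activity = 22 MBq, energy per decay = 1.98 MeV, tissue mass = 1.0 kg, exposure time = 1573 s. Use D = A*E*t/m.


A = 22 MBq = 2.2000e+07 Bq
E = 1.98 MeV = 3.17196e-13 J
D = A*E*t/m = 2.2000e+07*3.17196e-13*1573/1.0
D = 0.01098 Gy


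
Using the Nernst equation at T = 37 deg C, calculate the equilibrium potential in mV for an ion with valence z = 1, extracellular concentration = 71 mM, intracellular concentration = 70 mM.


E = (RT/(zF)) * ln(C_out/C_in)
T = 37 + 273.15 = 310.15 K
E = (8.314 * 310.15 / (1 * 96485)) * ln(71/70)
E = 0.3791 mV


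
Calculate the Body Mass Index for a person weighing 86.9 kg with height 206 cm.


BMI = weight / height^2
height = 206 cm = 2.06 m
BMI = 86.9 / 2.06^2
BMI = 20.48 kg/m^2


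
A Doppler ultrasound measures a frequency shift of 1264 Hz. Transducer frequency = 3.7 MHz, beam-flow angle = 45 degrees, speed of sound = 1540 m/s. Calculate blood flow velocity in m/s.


v = fd * c / (2 * f0 * cos(theta))
v = 1264 * 1540 / (2 * 3.7000e+06 * cos(45))
v = 0.372 m/s


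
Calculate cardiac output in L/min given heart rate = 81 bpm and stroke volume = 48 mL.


CO = HR * SV
CO = 81 * 48 / 1000
CO = 3.888 L/min


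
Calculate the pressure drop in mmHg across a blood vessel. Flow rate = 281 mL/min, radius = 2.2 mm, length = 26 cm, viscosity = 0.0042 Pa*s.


dP = 8*mu*L*Q / (pi*r^4)
Q = 281 mL/min = 4.68333e-06 m^3/s
dP = 555.939 Pa = 555.939 / 133.322 mmHg = 4.17 mmHg


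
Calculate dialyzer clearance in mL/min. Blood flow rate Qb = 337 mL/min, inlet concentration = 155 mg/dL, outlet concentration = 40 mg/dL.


K = Qb * (Cb_in - Cb_out) / Cb_in
K = 337 * (155 - 40) / 155
K = 250 mL/min


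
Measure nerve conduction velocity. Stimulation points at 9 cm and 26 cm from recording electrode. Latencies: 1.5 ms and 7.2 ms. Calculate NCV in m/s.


Distance = (26 - 9) / 100 = 0.17 m
dt = (7.2 - 1.5) / 1000 = 0.0057 s
NCV = dist / dt = 29.82 m/s


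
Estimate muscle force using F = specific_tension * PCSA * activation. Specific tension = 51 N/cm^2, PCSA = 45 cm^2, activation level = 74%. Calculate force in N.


F = sigma * PCSA * activation
F = 51 * 45 * 0.74
F = 1698 N


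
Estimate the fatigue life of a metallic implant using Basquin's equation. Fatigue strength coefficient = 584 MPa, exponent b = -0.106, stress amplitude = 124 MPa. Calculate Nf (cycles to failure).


sigma_a = sigma_f' * (2Nf)^b
2Nf = (sigma_a/sigma_f')^(1/b)
2Nf = (124/584)^(1/-0.106)
2Nf = 2233434.5
Nf = 1.1167e+06


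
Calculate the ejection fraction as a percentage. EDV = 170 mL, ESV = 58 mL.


SV = EDV - ESV = 170 - 58 = 112 mL
EF = SV/EDV * 100 = 112/170 * 100
EF = 65.88%


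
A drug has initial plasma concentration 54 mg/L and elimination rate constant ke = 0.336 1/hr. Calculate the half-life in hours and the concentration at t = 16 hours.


t_half = ln(2) / ke = 0.693147 / 0.336 = 2.063 hr
C(t) = C0 * exp(-ke*t) = 54 * exp(-0.336*16)
C(16) = 0.2498 mg/L


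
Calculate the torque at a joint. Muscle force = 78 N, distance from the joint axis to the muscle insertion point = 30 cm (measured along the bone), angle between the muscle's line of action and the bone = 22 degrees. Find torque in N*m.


Torque = F * d * sin(theta)   (moment arm = d*sin(theta))
d = 30 cm = 0.3 m
Torque = 78 * 0.3 * sin(22)
Torque = 8.766 N*m


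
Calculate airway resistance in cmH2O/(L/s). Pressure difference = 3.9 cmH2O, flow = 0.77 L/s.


R = dP / flow
R = 3.9 / 0.77
R = 5.065 cmH2O/(L/s)


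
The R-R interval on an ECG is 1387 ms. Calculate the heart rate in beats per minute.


HR = 60 / RR_interval(s)
RR = 1387 ms = 1.387 s
HR = 60 / 1.387 = 43.26 bpm


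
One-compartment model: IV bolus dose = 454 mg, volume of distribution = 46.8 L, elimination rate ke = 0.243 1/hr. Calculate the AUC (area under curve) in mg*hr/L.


C0 = Dose/Vd = 454/46.8 = 9.70085 mg/L
AUC = C0/ke = 9.70085/0.243
AUC = 39.92 mg*hr/L


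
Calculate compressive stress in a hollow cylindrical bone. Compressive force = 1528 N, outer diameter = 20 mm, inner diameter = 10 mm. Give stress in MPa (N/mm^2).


A = pi*(r_o^2 - r_i^2)
r_o = 10 mm, r_i = 5 mm
A = 235.619 mm^2
sigma = F/A = 1528 / 235.619
sigma = 6.485 MPa


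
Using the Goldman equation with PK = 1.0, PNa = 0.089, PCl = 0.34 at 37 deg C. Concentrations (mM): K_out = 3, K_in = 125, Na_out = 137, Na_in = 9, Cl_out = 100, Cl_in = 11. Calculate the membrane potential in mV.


Vm = (RT/F)*ln((PK*Ko + PNa*Nao + PCl*Cli)/(PK*Ki + PNa*Nai + PCl*Clo))
Numer = 18.933, Denom = 159.801
Vm = -57.01 mV


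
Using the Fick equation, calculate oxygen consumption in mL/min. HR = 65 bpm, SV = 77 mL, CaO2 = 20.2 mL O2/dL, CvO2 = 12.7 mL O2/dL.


CO = HR*SV = 65*77/1000 = 5.005 L/min
a-v O2 diff = 20.2 - 12.7 = 7.5 mL/dL
VO2 = CO * (CaO2-CvO2) * 10 dL/L
VO2 = 5.005 * 7.5 * 10
VO2 = 375.4 mL/min


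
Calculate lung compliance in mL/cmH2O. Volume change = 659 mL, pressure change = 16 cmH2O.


C = dV / dP
C = 659 / 16
C = 41.19 mL/cmH2O


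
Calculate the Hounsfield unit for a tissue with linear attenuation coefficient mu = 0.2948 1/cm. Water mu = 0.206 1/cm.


HU = ((mu_tissue - mu_water) / mu_water) * 1000
HU = ((0.2948 - 0.206) / 0.206) * 1000
HU = 431.1


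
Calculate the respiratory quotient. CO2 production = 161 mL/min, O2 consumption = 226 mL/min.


RQ = VCO2 / VO2
RQ = 161 / 226
RQ = 0.7124


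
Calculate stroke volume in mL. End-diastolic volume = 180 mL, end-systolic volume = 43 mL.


SV = EDV - ESV
SV = 180 - 43
SV = 137 mL


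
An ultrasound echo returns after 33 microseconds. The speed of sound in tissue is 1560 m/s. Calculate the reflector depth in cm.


depth = c * t / 2
t = 33 us = 3.3000e-05 s
depth = 1560 * 3.3000e-05 / 2
depth = 0.02574 m = 2.574 cm


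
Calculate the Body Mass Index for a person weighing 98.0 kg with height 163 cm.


BMI = weight / height^2
height = 163 cm = 1.63 m
BMI = 98.0 / 1.63^2
BMI = 36.89 kg/m^2


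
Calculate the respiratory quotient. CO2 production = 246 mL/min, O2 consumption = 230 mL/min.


RQ = VCO2 / VO2
RQ = 246 / 230
RQ = 1.07


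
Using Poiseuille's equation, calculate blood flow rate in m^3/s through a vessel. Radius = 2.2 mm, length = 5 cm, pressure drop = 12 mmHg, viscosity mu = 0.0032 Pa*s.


Q = pi*r^4*dP / (8*mu*L)
r = 0.0022 m, L = 0.05 m
dP = 12 mmHg = 1599.864 Pa
Q = 9.1984e-05 m^3/s


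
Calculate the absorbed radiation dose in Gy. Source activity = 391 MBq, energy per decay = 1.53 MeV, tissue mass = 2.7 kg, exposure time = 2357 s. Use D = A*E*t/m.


A = 391 MBq = 3.9100e+08 Bq
E = 1.53 MeV = 2.45106e-13 J
D = A*E*t/m = 3.9100e+08*2.45106e-13*2357/2.7
D = 0.08366 Gy


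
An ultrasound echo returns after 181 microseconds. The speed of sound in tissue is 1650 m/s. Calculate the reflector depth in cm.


depth = c * t / 2
t = 181 us = 1.8100e-04 s
depth = 1650 * 1.8100e-04 / 2
depth = 0.149325 m = 14.9325 cm


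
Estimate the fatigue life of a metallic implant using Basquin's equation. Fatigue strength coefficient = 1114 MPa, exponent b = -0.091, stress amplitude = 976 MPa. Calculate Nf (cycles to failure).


sigma_a = sigma_f' * (2Nf)^b
2Nf = (sigma_a/sigma_f')^(1/b)
2Nf = (976/1114)^(1/-0.091)
2Nf = 4.2771841
Nf = 2.139


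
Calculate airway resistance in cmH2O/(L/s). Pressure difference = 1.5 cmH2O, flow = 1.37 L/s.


R = dP / flow
R = 1.5 / 1.37
R = 1.095 cmH2O/(L/s)


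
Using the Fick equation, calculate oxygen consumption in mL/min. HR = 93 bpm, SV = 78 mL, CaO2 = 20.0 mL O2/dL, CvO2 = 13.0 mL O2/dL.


CO = HR*SV = 93*78/1000 = 7.254 L/min
a-v O2 diff = 20.0 - 13.0 = 7 mL/dL
VO2 = CO * (CaO2-CvO2) * 10 dL/L
VO2 = 7.254 * 7 * 10
VO2 = 507.8 mL/min


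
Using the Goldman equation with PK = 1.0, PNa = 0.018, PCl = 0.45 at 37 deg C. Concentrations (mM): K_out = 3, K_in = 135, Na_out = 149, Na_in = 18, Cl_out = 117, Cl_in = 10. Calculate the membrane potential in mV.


Vm = (RT/F)*ln((PK*Ko + PNa*Nao + PCl*Cli)/(PK*Ki + PNa*Nai + PCl*Clo))
Numer = 10.182, Denom = 187.974
Vm = -77.92 mV


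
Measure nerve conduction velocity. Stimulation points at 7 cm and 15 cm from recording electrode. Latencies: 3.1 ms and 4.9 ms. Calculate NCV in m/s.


Distance = (15 - 7) / 100 = 0.08 m
dt = (4.9 - 3.1) / 1000 = 0.0018 s
NCV = dist / dt = 44.44 m/s


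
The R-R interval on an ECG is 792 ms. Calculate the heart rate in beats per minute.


HR = 60 / RR_interval(s)
RR = 792 ms = 0.792 s
HR = 60 / 0.792 = 75.76 bpm


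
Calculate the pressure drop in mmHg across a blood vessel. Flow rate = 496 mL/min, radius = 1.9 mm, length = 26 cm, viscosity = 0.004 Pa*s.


dP = 8*mu*L*Q / (pi*r^4)
Q = 496 mL/min = 8.26667e-06 m^3/s
dP = 1679.92 Pa = 1679.92 / 133.322 mmHg = 12.6 mmHg


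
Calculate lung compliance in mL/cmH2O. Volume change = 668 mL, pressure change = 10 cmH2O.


C = dV / dP
C = 668 / 10
C = 66.8 mL/cmH2O


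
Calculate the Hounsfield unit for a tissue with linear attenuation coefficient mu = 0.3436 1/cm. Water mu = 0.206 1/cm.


HU = ((mu_tissue - mu_water) / mu_water) * 1000
HU = ((0.3436 - 0.206) / 0.206) * 1000
HU = 668


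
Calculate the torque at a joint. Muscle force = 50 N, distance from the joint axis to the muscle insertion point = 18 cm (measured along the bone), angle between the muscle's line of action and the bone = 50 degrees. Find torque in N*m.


Torque = F * d * sin(theta)   (moment arm = d*sin(theta))
d = 18 cm = 0.18 m
Torque = 50 * 0.18 * sin(50)
Torque = 6.894 N*m


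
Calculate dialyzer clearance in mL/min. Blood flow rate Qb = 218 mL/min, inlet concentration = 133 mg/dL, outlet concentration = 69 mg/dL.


K = Qb * (Cb_in - Cb_out) / Cb_in
K = 218 * (133 - 69) / 133
K = 104.9 mL/min


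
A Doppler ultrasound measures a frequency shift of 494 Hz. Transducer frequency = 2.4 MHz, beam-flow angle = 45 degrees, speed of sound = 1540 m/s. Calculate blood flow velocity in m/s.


v = fd * c / (2 * f0 * cos(theta))
v = 494 * 1540 / (2 * 2.4000e+06 * cos(45))
v = 0.2241 m/s


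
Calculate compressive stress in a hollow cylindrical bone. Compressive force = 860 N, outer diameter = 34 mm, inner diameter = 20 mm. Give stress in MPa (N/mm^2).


A = pi*(r_o^2 - r_i^2)
r_o = 17 mm, r_i = 10 mm
A = 593.761 mm^2
sigma = F/A = 860 / 593.761
sigma = 1.448 MPa


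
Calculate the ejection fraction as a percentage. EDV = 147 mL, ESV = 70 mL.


SV = EDV - ESV = 147 - 70 = 77 mL
EF = SV/EDV * 100 = 77/147 * 100
EF = 52.38%


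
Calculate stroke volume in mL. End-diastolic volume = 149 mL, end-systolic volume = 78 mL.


SV = EDV - ESV
SV = 149 - 78
SV = 71 mL


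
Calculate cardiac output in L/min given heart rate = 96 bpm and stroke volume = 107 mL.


CO = HR * SV
CO = 96 * 107 / 1000
CO = 10.27 L/min


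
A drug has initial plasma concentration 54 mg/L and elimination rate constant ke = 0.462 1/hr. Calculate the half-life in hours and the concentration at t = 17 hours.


t_half = ln(2) / ke = 0.693147 / 0.462 = 1.5 hr
C(t) = C0 * exp(-ke*t) = 54 * exp(-0.462*17)
C(17) = 0.02096 mg/L


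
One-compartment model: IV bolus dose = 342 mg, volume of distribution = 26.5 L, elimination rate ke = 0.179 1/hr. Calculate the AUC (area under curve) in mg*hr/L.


C0 = Dose/Vd = 342/26.5 = 12.9057 mg/L
AUC = C0/ke = 12.9057/0.179
AUC = 72.1 mg*hr/L


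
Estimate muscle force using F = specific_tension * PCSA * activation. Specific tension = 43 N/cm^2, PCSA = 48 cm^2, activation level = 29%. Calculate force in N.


F = sigma * PCSA * activation
F = 43 * 48 * 0.29
F = 598.6 N


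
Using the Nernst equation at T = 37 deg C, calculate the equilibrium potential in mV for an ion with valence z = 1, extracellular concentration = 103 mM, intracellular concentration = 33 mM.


E = (RT/(zF)) * ln(C_out/C_in)
T = 37 + 273.15 = 310.15 K
E = (8.314 * 310.15 / (1 * 96485)) * ln(103/33)
E = 30.42 mV


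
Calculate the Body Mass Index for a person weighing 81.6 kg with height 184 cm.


BMI = weight / height^2
height = 184 cm = 1.84 m
BMI = 81.6 / 1.84^2
BMI = 24.1 kg/m^2


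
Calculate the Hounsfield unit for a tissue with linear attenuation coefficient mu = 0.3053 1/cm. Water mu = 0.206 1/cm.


HU = ((mu_tissue - mu_water) / mu_water) * 1000
HU = ((0.3053 - 0.206) / 0.206) * 1000
HU = 482


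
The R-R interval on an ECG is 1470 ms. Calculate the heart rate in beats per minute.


HR = 60 / RR_interval(s)
RR = 1470 ms = 1.47 s
HR = 60 / 1.47 = 40.82 bpm


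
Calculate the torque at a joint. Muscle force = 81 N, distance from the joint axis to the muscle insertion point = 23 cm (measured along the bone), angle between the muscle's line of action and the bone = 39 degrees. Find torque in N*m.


Torque = F * d * sin(theta)   (moment arm = d*sin(theta))
d = 23 cm = 0.23 m
Torque = 81 * 0.23 * sin(39)
Torque = 11.72 N*m


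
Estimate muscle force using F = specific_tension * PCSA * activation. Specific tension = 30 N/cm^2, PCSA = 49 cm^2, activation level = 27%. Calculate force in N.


F = sigma * PCSA * activation
F = 30 * 49 * 0.27
F = 396.9 N


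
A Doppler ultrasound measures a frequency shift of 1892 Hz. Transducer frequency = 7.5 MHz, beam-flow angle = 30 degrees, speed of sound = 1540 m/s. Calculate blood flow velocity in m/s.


v = fd * c / (2 * f0 * cos(theta))
v = 1892 * 1540 / (2 * 7.5000e+06 * cos(30))
v = 0.2243 m/s


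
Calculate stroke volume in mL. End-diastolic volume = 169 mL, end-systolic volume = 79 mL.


SV = EDV - ESV
SV = 169 - 79
SV = 90 mL


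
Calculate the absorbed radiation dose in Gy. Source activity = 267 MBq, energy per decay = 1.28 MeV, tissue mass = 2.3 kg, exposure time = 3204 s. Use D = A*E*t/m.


A = 267 MBq = 2.6700e+08 Bq
E = 1.28 MeV = 2.05056e-13 J
D = A*E*t/m = 2.6700e+08*2.05056e-13*3204/2.3
D = 0.07627 Gy


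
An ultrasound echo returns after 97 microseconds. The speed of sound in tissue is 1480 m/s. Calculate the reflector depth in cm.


depth = c * t / 2
t = 97 us = 9.7000e-05 s
depth = 1480 * 9.7000e-05 / 2
depth = 0.07178 m = 7.178 cm


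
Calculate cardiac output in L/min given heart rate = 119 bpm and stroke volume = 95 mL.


CO = HR * SV
CO = 119 * 95 / 1000
CO = 11.3 L/min


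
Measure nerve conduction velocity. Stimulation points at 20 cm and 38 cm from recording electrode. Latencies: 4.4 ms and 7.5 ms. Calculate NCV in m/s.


Distance = (38 - 20) / 100 = 0.18 m
dt = (7.5 - 4.4) / 1000 = 0.0031 s
NCV = dist / dt = 58.06 m/s


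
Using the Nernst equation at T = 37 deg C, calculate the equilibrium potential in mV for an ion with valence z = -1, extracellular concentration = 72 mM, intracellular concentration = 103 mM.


E = (RT/(zF)) * ln(C_out/C_in)
T = 37 + 273.15 = 310.15 K
E = (8.314 * 310.15 / (-1 * 96485)) * ln(72/103)
E = 9.569 mV


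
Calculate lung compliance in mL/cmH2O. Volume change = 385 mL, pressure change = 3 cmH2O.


C = dV / dP
C = 385 / 3
C = 128.3 mL/cmH2O


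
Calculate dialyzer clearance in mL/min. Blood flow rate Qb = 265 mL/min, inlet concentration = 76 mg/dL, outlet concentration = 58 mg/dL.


K = Qb * (Cb_in - Cb_out) / Cb_in
K = 265 * (76 - 58) / 76
K = 62.76 mL/min


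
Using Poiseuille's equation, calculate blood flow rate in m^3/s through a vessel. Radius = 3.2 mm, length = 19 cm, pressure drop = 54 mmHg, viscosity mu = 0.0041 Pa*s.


Q = pi*r^4*dP / (8*mu*L)
r = 0.0032 m, L = 0.19 m
dP = 54 mmHg = 7199.388 Pa
Q = 3.8056e-04 m^3/s


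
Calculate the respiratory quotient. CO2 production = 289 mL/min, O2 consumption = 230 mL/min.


RQ = VCO2 / VO2
RQ = 289 / 230
RQ = 1.257


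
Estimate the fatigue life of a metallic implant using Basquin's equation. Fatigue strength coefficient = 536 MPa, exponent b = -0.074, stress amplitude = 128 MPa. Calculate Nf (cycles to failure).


sigma_a = sigma_f' * (2Nf)^b
2Nf = (sigma_a/sigma_f')^(1/b)
2Nf = (128/536)^(1/-0.074)
2Nf = 2.5397728e+08
Nf = 1.2699e+08


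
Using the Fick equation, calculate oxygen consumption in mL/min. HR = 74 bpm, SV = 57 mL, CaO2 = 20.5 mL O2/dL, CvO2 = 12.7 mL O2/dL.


CO = HR*SV = 74*57/1000 = 4.218 L/min
a-v O2 diff = 20.5 - 12.7 = 7.8 mL/dL
VO2 = CO * (CaO2-CvO2) * 10 dL/L
VO2 = 4.218 * 7.8 * 10
VO2 = 329 mL/min


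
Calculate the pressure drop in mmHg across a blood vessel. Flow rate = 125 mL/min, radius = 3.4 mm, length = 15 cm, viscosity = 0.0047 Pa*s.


dP = 8*mu*L*Q / (pi*r^4)
Q = 125 mL/min = 2.08333e-06 m^3/s
dP = 27.988 Pa = 27.988 / 133.322 mmHg = 0.2099 mmHg


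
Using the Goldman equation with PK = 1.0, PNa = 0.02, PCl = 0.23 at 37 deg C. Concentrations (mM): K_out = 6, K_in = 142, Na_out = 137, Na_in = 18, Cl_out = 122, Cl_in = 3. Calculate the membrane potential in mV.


Vm = (RT/F)*ln((PK*Ko + PNa*Nao + PCl*Cli)/(PK*Ki + PNa*Nai + PCl*Clo))
Numer = 9.43, Denom = 170.42
Vm = -77.35 mV


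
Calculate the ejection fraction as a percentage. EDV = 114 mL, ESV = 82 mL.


SV = EDV - ESV = 114 - 82 = 32 mL
EF = SV/EDV * 100 = 32/114 * 100
EF = 28.07%


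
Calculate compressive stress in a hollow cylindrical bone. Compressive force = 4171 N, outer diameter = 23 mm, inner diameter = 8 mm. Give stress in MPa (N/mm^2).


A = pi*(r_o^2 - r_i^2)
r_o = 11.5 mm, r_i = 4 mm
A = 365.21 mm^2
sigma = F/A = 4171 / 365.21
sigma = 11.42 MPa


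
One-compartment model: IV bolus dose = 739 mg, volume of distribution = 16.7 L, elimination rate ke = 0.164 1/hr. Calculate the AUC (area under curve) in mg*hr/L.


C0 = Dose/Vd = 739/16.7 = 44.2515 mg/L
AUC = C0/ke = 44.2515/0.164
AUC = 269.8 mg*hr/L


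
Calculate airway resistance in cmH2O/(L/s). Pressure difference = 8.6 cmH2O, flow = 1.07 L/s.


R = dP / flow
R = 8.6 / 1.07
R = 8.037 cmH2O/(L/s)


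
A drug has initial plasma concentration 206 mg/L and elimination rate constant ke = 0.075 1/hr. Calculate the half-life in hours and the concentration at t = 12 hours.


t_half = ln(2) / ke = 0.693147 / 0.075 = 9.242 hr
C(t) = C0 * exp(-ke*t) = 206 * exp(-0.075*12)
C(12) = 83.75 mg/L


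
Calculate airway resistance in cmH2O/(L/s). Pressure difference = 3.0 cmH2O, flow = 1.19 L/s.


R = dP / flow
R = 3.0 / 1.19
R = 2.521 cmH2O/(L/s)


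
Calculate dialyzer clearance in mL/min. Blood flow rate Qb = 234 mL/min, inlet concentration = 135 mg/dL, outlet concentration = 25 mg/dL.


K = Qb * (Cb_in - Cb_out) / Cb_in
K = 234 * (135 - 25) / 135
K = 190.7 mL/min


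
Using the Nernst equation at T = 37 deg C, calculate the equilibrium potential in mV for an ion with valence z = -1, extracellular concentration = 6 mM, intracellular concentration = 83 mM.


E = (RT/(zF)) * ln(C_out/C_in)
T = 37 + 273.15 = 310.15 K
E = (8.314 * 310.15 / (-1 * 96485)) * ln(6/83)
E = 70.21 mV


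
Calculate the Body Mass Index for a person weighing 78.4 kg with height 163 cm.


BMI = weight / height^2
height = 163 cm = 1.63 m
BMI = 78.4 / 1.63^2
BMI = 29.51 kg/m^2


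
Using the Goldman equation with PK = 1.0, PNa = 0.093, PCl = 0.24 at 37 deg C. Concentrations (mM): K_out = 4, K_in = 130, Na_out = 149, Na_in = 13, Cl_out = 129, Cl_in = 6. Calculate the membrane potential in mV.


Vm = (RT/F)*ln((PK*Ko + PNa*Nao + PCl*Cli)/(PK*Ki + PNa*Nai + PCl*Clo))
Numer = 19.297, Denom = 162.169
Vm = -56.89 mV


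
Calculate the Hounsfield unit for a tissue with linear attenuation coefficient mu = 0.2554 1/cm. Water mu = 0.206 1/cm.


HU = ((mu_tissue - mu_water) / mu_water) * 1000
HU = ((0.2554 - 0.206) / 0.206) * 1000
HU = 239.8


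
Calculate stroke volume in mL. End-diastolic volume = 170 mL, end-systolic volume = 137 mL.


SV = EDV - ESV
SV = 170 - 137
SV = 33 mL


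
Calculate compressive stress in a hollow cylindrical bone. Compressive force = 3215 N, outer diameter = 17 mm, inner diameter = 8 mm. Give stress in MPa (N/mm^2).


A = pi*(r_o^2 - r_i^2)
r_o = 8.5 mm, r_i = 4 mm
A = 176.715 mm^2
sigma = F/A = 3215 / 176.715
sigma = 18.19 MPa


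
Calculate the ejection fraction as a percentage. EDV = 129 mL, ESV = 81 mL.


SV = EDV - ESV = 129 - 81 = 48 mL
EF = SV/EDV * 100 = 48/129 * 100
EF = 37.21%


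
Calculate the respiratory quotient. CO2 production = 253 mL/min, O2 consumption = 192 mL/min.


RQ = VCO2 / VO2
RQ = 253 / 192
RQ = 1.318


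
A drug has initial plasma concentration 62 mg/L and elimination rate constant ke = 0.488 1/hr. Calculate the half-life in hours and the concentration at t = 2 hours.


t_half = ln(2) / ke = 0.693147 / 0.488 = 1.42 hr
C(t) = C0 * exp(-ke*t) = 62 * exp(-0.488*2)
C(2) = 23.36 mg/L


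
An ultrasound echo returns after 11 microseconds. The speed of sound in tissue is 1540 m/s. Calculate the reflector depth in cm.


depth = c * t / 2
t = 11 us = 1.1000e-05 s
depth = 1540 * 1.1000e-05 / 2
depth = 0.00847 m = 0.847 cm


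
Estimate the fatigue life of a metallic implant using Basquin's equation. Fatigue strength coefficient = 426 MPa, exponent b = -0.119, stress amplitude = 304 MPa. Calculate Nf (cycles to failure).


sigma_a = sigma_f' * (2Nf)^b
2Nf = (sigma_a/sigma_f')^(1/b)
2Nf = (304/426)^(1/-0.119)
2Nf = 17.037077
Nf = 8.519


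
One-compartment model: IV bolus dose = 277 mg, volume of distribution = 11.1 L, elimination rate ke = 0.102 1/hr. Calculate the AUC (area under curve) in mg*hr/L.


C0 = Dose/Vd = 277/11.1 = 24.955 mg/L
AUC = C0/ke = 24.955/0.102
AUC = 244.7 mg*hr/L


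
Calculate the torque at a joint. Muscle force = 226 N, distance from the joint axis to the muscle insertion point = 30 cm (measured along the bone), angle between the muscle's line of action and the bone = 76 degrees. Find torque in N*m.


Torque = F * d * sin(theta)   (moment arm = d*sin(theta))
d = 30 cm = 0.3 m
Torque = 226 * 0.3 * sin(76)
Torque = 65.79 N*m


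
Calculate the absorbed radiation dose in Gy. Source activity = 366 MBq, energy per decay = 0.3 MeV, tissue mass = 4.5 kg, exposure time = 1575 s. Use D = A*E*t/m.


A = 366 MBq = 3.6600e+08 Bq
E = 0.3 MeV = 4.806e-14 J
D = A*E*t/m = 3.6600e+08*4.806e-14*1575/4.5
D = 0.006156 Gy


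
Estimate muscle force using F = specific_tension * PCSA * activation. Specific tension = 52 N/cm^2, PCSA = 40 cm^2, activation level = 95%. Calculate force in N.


F = sigma * PCSA * activation
F = 52 * 40 * 0.95
F = 1976 N


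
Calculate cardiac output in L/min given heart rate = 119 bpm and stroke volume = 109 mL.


CO = HR * SV
CO = 119 * 109 / 1000
CO = 12.97 L/min


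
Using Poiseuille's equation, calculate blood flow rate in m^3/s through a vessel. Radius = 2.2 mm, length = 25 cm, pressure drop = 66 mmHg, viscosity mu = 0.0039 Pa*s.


Q = pi*r^4*dP / (8*mu*L)
r = 0.0022 m, L = 0.25 m
dP = 66 mmHg = 8799.252 Pa
Q = 8.3022e-05 m^3/s


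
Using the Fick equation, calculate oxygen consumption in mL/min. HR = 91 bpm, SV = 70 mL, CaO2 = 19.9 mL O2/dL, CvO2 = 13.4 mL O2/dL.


CO = HR*SV = 91*70/1000 = 6.37 L/min
a-v O2 diff = 19.9 - 13.4 = 6.5 mL/dL
VO2 = CO * (CaO2-CvO2) * 10 dL/L
VO2 = 6.37 * 6.5 * 10
VO2 = 414 mL/min


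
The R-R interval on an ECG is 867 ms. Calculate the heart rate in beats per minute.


HR = 60 / RR_interval(s)
RR = 867 ms = 0.867 s
HR = 60 / 0.867 = 69.2 bpm


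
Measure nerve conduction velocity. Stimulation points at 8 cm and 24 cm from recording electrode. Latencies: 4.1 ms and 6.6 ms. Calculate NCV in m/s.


Distance = (24 - 8) / 100 = 0.16 m
dt = (6.6 - 4.1) / 1000 = 0.0025 s
NCV = dist / dt = 64 m/s


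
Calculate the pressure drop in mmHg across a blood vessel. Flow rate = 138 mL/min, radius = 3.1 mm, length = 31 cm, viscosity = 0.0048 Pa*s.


dP = 8*mu*L*Q / (pi*r^4)
Q = 138 mL/min = 2.3e-06 m^3/s
dP = 94.3679 Pa = 94.3679 / 133.322 mmHg = 0.7078 mmHg


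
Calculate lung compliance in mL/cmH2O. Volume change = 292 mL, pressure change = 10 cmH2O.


C = dV / dP
C = 292 / 10
C = 29.2 mL/cmH2O


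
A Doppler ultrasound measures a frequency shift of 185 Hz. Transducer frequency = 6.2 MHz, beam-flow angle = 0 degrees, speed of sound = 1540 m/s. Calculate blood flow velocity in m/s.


v = fd * c / (2 * f0 * cos(theta))
v = 185 * 1540 / (2 * 6.2000e+06 * cos(0))
v = 0.02298 m/s


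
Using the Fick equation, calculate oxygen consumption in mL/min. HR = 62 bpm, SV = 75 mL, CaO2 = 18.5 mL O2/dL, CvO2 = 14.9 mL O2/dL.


CO = HR*SV = 62*75/1000 = 4.65 L/min
a-v O2 diff = 18.5 - 14.9 = 3.6 mL/dL
VO2 = CO * (CaO2-CvO2) * 10 dL/L
VO2 = 4.65 * 3.6 * 10
VO2 = 167.4 mL/min


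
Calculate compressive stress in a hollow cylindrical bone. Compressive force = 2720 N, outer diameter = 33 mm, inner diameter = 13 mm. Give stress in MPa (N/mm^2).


A = pi*(r_o^2 - r_i^2)
r_o = 16.5 mm, r_i = 6.5 mm
A = 722.566 mm^2
sigma = F/A = 2720 / 722.566
sigma = 3.764 MPa


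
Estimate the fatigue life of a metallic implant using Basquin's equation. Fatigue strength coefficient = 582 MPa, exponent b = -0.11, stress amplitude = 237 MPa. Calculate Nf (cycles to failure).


sigma_a = sigma_f' * (2Nf)^b
2Nf = (sigma_a/sigma_f')^(1/b)
2Nf = (237/582)^(1/-0.11)
2Nf = 3524.0509
Nf = 1762


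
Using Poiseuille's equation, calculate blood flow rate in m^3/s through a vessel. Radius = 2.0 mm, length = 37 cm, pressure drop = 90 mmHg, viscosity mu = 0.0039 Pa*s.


Q = pi*r^4*dP / (8*mu*L)
r = 0.002 m, L = 0.37 m
dP = 90 mmHg = 11998.98 Pa
Q = 5.2247e-05 m^3/s


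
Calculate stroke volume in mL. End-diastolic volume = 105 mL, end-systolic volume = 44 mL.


SV = EDV - ESV
SV = 105 - 44
SV = 61 mL


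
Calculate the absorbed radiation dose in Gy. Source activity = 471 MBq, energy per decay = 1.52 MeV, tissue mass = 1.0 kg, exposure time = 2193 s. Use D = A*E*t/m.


A = 471 MBq = 4.7100e+08 Bq
E = 1.52 MeV = 2.43504e-13 J
D = A*E*t/m = 4.7100e+08*2.43504e-13*2193/1.0
D = 0.2515 Gy


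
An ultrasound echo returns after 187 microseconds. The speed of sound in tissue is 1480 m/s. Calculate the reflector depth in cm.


depth = c * t / 2
t = 187 us = 1.8700e-04 s
depth = 1480 * 1.8700e-04 / 2
depth = 0.13838 m = 13.838 cm


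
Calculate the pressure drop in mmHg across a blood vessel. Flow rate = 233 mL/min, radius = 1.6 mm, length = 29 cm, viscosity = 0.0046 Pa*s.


dP = 8*mu*L*Q / (pi*r^4)
Q = 233 mL/min = 3.88333e-06 m^3/s
dP = 2012.89 Pa = 2012.89 / 133.322 mmHg = 15.1 mmHg


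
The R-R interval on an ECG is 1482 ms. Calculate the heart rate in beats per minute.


HR = 60 / RR_interval(s)
RR = 1482 ms = 1.482 s
HR = 60 / 1.482 = 40.49 bpm


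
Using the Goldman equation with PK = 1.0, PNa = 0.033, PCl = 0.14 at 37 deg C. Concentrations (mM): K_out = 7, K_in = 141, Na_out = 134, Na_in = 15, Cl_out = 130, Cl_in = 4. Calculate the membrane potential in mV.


Vm = (RT/F)*ln((PK*Ko + PNa*Nao + PCl*Cli)/(PK*Ki + PNa*Nai + PCl*Clo))
Numer = 11.982, Denom = 159.695
Vm = -69.21 mV


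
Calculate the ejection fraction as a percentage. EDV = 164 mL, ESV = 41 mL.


SV = EDV - ESV = 164 - 41 = 123 mL
EF = SV/EDV * 100 = 123/164 * 100
EF = 75%


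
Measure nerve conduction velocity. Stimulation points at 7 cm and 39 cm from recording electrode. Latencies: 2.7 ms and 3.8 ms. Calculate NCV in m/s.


Distance = (39 - 7) / 100 = 0.32 m
dt = (3.8 - 2.7) / 1000 = 0.0011 s
NCV = dist / dt = 290.9 m/s


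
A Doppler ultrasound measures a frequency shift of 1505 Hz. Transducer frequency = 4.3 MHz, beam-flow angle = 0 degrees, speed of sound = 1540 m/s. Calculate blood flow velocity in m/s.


v = fd * c / (2 * f0 * cos(theta))
v = 1505 * 1540 / (2 * 4.3000e+06 * cos(0))
v = 0.2695 m/s


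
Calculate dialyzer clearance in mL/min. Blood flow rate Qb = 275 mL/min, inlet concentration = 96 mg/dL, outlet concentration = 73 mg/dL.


K = Qb * (Cb_in - Cb_out) / Cb_in
K = 275 * (96 - 73) / 96
K = 65.89 mL/min


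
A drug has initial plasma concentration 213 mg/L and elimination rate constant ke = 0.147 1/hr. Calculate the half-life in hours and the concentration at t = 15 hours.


t_half = ln(2) / ke = 0.693147 / 0.147 = 4.715 hr
C(t) = C0 * exp(-ke*t) = 213 * exp(-0.147*15)
C(15) = 23.48 mg/L


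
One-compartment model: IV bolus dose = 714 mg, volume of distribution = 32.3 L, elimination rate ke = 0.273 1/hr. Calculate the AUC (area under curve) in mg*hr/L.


C0 = Dose/Vd = 714/32.3 = 22.1053 mg/L
AUC = C0/ke = 22.1053/0.273
AUC = 80.97 mg*hr/L


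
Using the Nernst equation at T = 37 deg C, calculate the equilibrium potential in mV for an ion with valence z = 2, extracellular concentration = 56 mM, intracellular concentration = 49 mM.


E = (RT/(zF)) * ln(C_out/C_in)
T = 37 + 273.15 = 310.15 K
E = (8.314 * 310.15 / (2 * 96485)) * ln(56/49)
E = 1.784 mV


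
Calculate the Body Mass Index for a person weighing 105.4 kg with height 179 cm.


BMI = weight / height^2
height = 179 cm = 1.79 m
BMI = 105.4 / 1.79^2
BMI = 32.9 kg/m^2


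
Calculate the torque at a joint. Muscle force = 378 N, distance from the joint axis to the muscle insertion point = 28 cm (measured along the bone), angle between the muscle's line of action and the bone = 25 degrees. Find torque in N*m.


Torque = F * d * sin(theta)   (moment arm = d*sin(theta))
d = 28 cm = 0.28 m
Torque = 378 * 0.28 * sin(25)
Torque = 44.73 N*m


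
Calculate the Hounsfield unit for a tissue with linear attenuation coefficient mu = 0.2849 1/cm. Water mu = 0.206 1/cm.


HU = ((mu_tissue - mu_water) / mu_water) * 1000
HU = ((0.2849 - 0.206) / 0.206) * 1000
HU = 383


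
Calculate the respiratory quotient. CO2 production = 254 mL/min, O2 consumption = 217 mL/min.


RQ = VCO2 / VO2
RQ = 254 / 217
RQ = 1.171


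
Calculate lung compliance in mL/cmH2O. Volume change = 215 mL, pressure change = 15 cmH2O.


C = dV / dP
C = 215 / 15
C = 14.33 mL/cmH2O


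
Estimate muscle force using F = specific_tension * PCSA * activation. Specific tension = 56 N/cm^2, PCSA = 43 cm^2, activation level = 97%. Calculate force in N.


F = sigma * PCSA * activation
F = 56 * 43 * 0.97
F = 2336 N


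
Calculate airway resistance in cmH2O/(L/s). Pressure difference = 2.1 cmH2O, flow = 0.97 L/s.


R = dP / flow
R = 2.1 / 0.97
R = 2.165 cmH2O/(L/s)


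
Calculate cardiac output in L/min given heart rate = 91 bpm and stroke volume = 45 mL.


CO = HR * SV
CO = 91 * 45 / 1000
CO = 4.095 L/min


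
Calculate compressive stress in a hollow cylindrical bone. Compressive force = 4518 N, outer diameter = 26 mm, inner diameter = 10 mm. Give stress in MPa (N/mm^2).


A = pi*(r_o^2 - r_i^2)
r_o = 13 mm, r_i = 5 mm
A = 452.389 mm^2
sigma = F/A = 4518 / 452.389
sigma = 9.987 MPa


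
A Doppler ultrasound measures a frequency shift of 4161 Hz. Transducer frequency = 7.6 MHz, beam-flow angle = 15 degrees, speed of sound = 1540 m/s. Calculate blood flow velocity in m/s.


v = fd * c / (2 * f0 * cos(theta))
v = 4161 * 1540 / (2 * 7.6000e+06 * cos(15))
v = 0.4364 m/s


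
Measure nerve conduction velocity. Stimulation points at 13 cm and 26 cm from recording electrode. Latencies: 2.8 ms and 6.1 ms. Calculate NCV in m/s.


Distance = (26 - 13) / 100 = 0.13 m
dt = (6.1 - 2.8) / 1000 = 0.0033 s
NCV = dist / dt = 39.39 m/s


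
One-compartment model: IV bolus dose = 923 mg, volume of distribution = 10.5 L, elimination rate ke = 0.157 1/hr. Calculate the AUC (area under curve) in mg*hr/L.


C0 = Dose/Vd = 923/10.5 = 87.9048 mg/L
AUC = C0/ke = 87.9048/0.157
AUC = 559.9 mg*hr/L


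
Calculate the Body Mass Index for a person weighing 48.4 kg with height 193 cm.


BMI = weight / height^2
height = 193 cm = 1.93 m
BMI = 48.4 / 1.93^2
BMI = 12.99 kg/m^2


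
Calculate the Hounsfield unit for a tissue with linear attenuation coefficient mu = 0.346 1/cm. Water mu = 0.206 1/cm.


HU = ((mu_tissue - mu_water) / mu_water) * 1000
HU = ((0.346 - 0.206) / 0.206) * 1000
HU = 679.6


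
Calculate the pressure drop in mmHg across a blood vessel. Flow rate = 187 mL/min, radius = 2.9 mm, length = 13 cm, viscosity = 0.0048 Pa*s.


dP = 8*mu*L*Q / (pi*r^4)
Q = 187 mL/min = 3.11667e-06 m^3/s
dP = 70.0202 Pa = 70.0202 / 133.322 mmHg = 0.5252 mmHg


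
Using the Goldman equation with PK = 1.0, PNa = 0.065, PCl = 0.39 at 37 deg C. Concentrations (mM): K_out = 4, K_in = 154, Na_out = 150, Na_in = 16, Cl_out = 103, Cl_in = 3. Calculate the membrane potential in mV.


Vm = (RT/F)*ln((PK*Ko + PNa*Nao + PCl*Cli)/(PK*Ki + PNa*Nai + PCl*Clo))
Numer = 14.92, Denom = 195.21
Vm = -68.72 mV


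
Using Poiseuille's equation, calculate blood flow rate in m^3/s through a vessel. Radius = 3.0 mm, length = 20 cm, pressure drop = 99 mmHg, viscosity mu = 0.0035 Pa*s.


Q = pi*r^4*dP / (8*mu*L)
r = 0.003 m, L = 0.2 m
dP = 99 mmHg = 13198.878 Pa
Q = 5.9977e-04 m^3/s


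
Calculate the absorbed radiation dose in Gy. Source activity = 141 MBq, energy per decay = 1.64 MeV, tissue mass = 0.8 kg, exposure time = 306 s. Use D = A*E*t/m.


A = 141 MBq = 1.4100e+08 Bq
E = 1.64 MeV = 2.62728e-13 J
D = A*E*t/m = 1.4100e+08*2.62728e-13*306/0.8
D = 0.01417 Gy


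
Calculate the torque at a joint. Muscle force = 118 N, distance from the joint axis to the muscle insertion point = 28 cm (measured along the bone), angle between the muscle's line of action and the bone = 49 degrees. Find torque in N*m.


Torque = F * d * sin(theta)   (moment arm = d*sin(theta))
d = 28 cm = 0.28 m
Torque = 118 * 0.28 * sin(49)
Torque = 24.94 N*m


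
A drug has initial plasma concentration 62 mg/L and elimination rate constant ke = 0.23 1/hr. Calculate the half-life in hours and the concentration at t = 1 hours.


t_half = ln(2) / ke = 0.693147 / 0.23 = 3.014 hr
C(t) = C0 * exp(-ke*t) = 62 * exp(-0.23*1)
C(1) = 49.26 mg/L


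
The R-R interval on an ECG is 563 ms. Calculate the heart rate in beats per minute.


HR = 60 / RR_interval(s)
RR = 563 ms = 0.563 s
HR = 60 / 0.563 = 106.6 bpm


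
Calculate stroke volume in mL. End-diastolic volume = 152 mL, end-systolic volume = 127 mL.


SV = EDV - ESV
SV = 152 - 127
SV = 25 mL


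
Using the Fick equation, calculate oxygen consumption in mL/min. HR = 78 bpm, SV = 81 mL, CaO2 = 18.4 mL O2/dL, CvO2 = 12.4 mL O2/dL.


CO = HR*SV = 78*81/1000 = 6.318 L/min
a-v O2 diff = 18.4 - 12.4 = 6 mL/dL
VO2 = CO * (CaO2-CvO2) * 10 dL/L
VO2 = 6.318 * 6 * 10
VO2 = 379.1 mL/min


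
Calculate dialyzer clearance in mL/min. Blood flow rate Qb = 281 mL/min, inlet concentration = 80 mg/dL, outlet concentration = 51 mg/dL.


K = Qb * (Cb_in - Cb_out) / Cb_in
K = 281 * (80 - 51) / 80
K = 101.9 mL/min


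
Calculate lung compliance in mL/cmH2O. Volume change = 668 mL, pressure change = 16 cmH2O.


C = dV / dP
C = 668 / 16
C = 41.75 mL/cmH2O


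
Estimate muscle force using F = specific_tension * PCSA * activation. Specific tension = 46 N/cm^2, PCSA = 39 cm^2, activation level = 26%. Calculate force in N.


F = sigma * PCSA * activation
F = 46 * 39 * 0.26
F = 466.4 N


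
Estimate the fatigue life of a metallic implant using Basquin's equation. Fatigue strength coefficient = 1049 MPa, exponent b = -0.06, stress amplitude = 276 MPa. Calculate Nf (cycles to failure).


sigma_a = sigma_f' * (2Nf)^b
2Nf = (sigma_a/sigma_f')^(1/b)
2Nf = (276/1049)^(1/-0.06)
2Nf = 4.617853e+09
Nf = 2.3089e+09
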